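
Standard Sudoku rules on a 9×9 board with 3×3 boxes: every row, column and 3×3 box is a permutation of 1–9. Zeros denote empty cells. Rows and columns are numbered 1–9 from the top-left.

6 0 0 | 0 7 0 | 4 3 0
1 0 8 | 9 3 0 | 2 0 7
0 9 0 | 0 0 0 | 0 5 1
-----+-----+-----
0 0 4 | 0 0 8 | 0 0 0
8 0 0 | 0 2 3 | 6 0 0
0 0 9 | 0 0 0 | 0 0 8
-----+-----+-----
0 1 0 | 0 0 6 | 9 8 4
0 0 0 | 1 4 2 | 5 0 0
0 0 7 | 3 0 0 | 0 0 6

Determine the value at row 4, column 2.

3

row 1, column 9 = 9: row 1 has {3,4,6,7}; col 9 has {1,4,6,7,8}; box has {1,2,3,4,5,7} → only 9 remains.
row 2, column 8 = 6: row 2 has {1,2,3,7,8,9}; col 8 has {3,5,8}; box has {1,2,3,4,5,7,9} → only 6 remains.
row 3, column 6 = 4: row 3 has {1,5,9}; col 6 has {2,3,6,8}; box has {3,7,9} → only 4 remains.
row 3, column 7 = 8: row 3 has {1,4,5,9}; col 7 has {2,4,5,6,9}; box has {1,2,3,4,5,6,7,9} → only 8 remains.
row 5, column 9 = 5: row 5 has {2,3,6,8}; col 9 has {1,4,6,7,8,9}; box has {6,8} → only 5 remains.
row 7, column 5 = 5: row 7 has {1,4,6,8,9}; col 5 has {2,3,4,7}; box has {1,2,3,4,6} → only 5 remains.
row 8, column 8 = 7: row 8 has {1,2,4,5}; col 8 has {3,5,6,8}; box has {4,5,6,8,9} → only 7 remains.
row 8, column 9 = 3: row 8 has {1,2,4,5,7}; col 9 has {1,4,5,6,7,8,9}; box has {4,5,6,7,8,9} → only 3 remains.
row 9, column 6 = 9: row 9 has {3,6,7}; col 6 has {2,3,4,6,8}; box has {1,2,3,4,5,6} → only 9 remains.
row 9, column 7 = 1: row 9 has {3,6,7,9}; col 7 has {2,4,5,6,8,9}; box has {3,4,5,6,7,8,9} → only 1 remains.
row 9, column 8 = 2: row 9 has {1,3,6,7,9}; col 8 has {3,5,6,7,8}; box has {1,3,4,5,6,7,8,9} → only 2 remains.
row 2, column 6 = 5: row 2 has {1,2,3,6,7,8,9}; col 6 has {2,3,4,6,8,9}; box has {3,4,7,9} → only 5 remains.
row 3, column 5 = 6: row 3 has {1,4,5,8,9}; col 5 has {2,3,4,5,7}; box has {3,4,5,7,9} → only 6 remains.
row 4, column 9 = 2: row 4 has {4,8}; col 9 has {1,3,4,5,6,7,8,9}; box has {5,6,8} → only 2 remains.
row 5, column 2 = 7: row 5 has {2,3,5,6,8}; col 2 has {1,9}; box has {4,8,9} → only 7 remains.
row 5, column 3 = 1: row 5 has {2,3,5,6,7,8}; col 3 has {4,7,8,9}; box has {4,7,8,9} → only 1 remains.
row 5, column 4 = 4: row 5 has {1,2,3,5,6,7,8}; col 4 has {1,3,9}; box has {2,3,8} → only 4 remains.
row 5, column 8 = 9: row 5 has {1,2,3,4,5,6,7,8}; col 8 has {2,3,5,6,7,8}; box has {2,5,6,8} → only 9 remains.
row 6, column 5 = 1: row 6 has {8,9}; col 5 has {2,3,4,5,6,7}; box has {2,3,4,8} → only 1 remains.
row 6, column 6 = 7: row 6 has {1,8,9}; col 6 has {2,3,4,5,6,8,9}; box has {1,2,3,4,8} → only 7 remains.
row 6, column 7 = 3: row 6 has {1,7,8,9}; col 7 has {1,2,4,5,6,8,9}; box has {2,5,6,8,9} → only 3 remains.
row 6, column 8 = 4: row 6 has {1,3,7,8,9}; col 8 has {2,3,5,6,7,8,9}; box has {2,3,5,6,8,9} → only 4 remains.
row 7, column 4 = 7: row 7 has {1,4,5,6,8,9}; col 4 has {1,3,4,9}; box has {1,2,3,4,5,6,9} → only 7 remains.
row 8, column 1 = 9: row 8 has {1,2,3,4,5,7}; col 1 has {1,6,8}; box has {1,7} → only 9 remains.
row 8, column 3 = 6: row 8 has {1,2,3,4,5,7,9}; col 3 has {1,4,7,8,9}; box has {1,7,9} → only 6 remains.
row 9, column 5 = 8: row 9 has {1,2,3,6,7,9}; col 5 has {1,2,3,4,5,6,7}; box has {1,2,3,4,5,6,7,9} → only 8 remains.
row 1, column 6 = 1: row 1 has {3,4,6,7,9}; col 6 has {2,3,4,5,6,7,8,9}; box has {3,4,5,6,7,9} → only 1 remains.
row 2, column 2 = 4: row 2 has {1,2,3,5,6,7,8,9}; col 2 has {1,7,9}; box has {1,6,8,9} → only 4 remains.
row 3, column 4 = 2: row 3 has {1,4,5,6,8,9}; col 4 has {1,3,4,7,9}; box has {1,3,4,5,6,7,9} → only 2 remains.
row 4, column 5 = 9: row 4 has {2,4,8}; col 5 has {1,2,3,4,5,6,7,8}; box has {1,2,3,4,7,8} → only 9 remains.
row 4, column 7 = 7: row 4 has {2,4,8,9}; col 7 has {1,2,3,4,5,6,8,9}; box has {2,3,4,5,6,8,9} → only 7 remains.
row 4, column 8 = 1: row 4 has {2,4,7,8,9}; col 8 has {2,3,4,5,6,7,8,9}; box has {2,3,4,5,6,7,8,9} → only 1 remains.
row 8, column 2 = 8: row 8 has {1,2,3,4,5,6,7,9}; col 2 has {1,4,7,9}; box has {1,6,7,9} → only 8 remains.
row 9, column 2 = 5: row 9 has {1,2,3,6,7,8,9}; col 2 has {1,4,7,8,9}; box has {1,6,7,8,9} → only 5 remains.
row 1, column 2 = 2: row 1 has {1,3,4,6,7,9}; col 2 has {1,4,5,7,8,9}; box has {1,4,6,8,9} → only 2 remains.
row 1, column 3 = 5: row 1 has {1,2,3,4,6,7,9}; col 3 has {1,4,6,7,8,9}; box has {1,2,4,6,8,9} → only 5 remains.
row 1, column 4 = 8: row 1 has {1,2,3,4,5,6,7,9}; col 4 has {1,2,3,4,7,9}; box has {1,2,3,4,5,6,7,9} → only 8 remains.
row 3, column 3 = 3: row 3 has {1,2,4,5,6,8,9}; col 3 has {1,4,5,6,7,8,9}; box has {1,2,4,5,6,8,9} → only 3 remains.
row 6, column 2 = 6: row 6 has {1,3,4,7,8,9}; col 2 has {1,2,4,5,7,8,9}; box has {1,4,7,8,9} → only 6 remains.
row 6, column 4 = 5: row 6 has {1,3,4,6,7,8,9}; col 4 has {1,2,3,4,7,8,9}; box has {1,2,3,4,7,8,9} → only 5 remains.
row 7, column 3 = 2: row 7 has {1,4,5,6,7,8,9}; col 3 has {1,3,4,5,6,7,8,9}; box has {1,5,6,7,8,9} → only 2 remains.
row 9, column 1 = 4: row 9 has {1,2,3,5,6,7,8,9}; col 1 has {1,6,8,9}; box has {1,2,5,6,7,8,9} → only 4 remains.
row 3, column 1 = 7: row 3 has {1,2,3,4,5,6,8,9}; col 1 has {1,4,6,8,9}; box has {1,2,3,4,5,6,8,9} → only 7 remains.
row 4, column 2 = 3: row 4 has {1,2,4,7,8,9}; col 2 has {1,2,4,5,6,7,8,9}; box has {1,4,6,7,8,9} → only 3 remains.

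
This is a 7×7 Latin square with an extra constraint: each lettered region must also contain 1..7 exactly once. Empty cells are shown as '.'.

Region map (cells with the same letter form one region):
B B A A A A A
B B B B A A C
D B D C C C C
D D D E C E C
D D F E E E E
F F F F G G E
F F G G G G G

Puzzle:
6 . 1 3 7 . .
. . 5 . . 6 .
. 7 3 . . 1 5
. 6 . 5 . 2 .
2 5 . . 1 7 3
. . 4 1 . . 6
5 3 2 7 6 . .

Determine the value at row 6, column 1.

row 3, column 1 = 4: row 3 has {1,3,5,7}; col 1 has {2,5,6}; region has {2,3,5,6} → only 4 remains.
row 3, column 5 = 2: row 3 has {1,3,4,5,7}; col 5 has {1,6,7}; region has {1,5} → only 2 remains.
row 4, column 3 = 7: row 4 has {2,5,6}; col 3 has {1,2,3,4,5}; region has {2,3,4,5,6} → only 7 remains.
row 4, column 7 = 4: row 4 has {2,5,6,7}; col 7 has {3,5,6}; region has {1,2,5} → only 4 remains.
row 5, column 3 = 6: row 5 has {1,2,3,5,7}; col 3 has {1,2,3,4,5,7}; region has {1,3,4,5} → only 6 remains.
row 5, column 4 = 4: row 5 has {1,2,3,5,6,7}; col 4 has {1,3,5,7}; region has {1,2,3,5,6,7} → only 4 remains.
row 6, column 1 = 7: row 6 has {1,4,6}; col 1 has {2,4,5,6}; region has {1,3,4,5,6} → only 7 remains.

7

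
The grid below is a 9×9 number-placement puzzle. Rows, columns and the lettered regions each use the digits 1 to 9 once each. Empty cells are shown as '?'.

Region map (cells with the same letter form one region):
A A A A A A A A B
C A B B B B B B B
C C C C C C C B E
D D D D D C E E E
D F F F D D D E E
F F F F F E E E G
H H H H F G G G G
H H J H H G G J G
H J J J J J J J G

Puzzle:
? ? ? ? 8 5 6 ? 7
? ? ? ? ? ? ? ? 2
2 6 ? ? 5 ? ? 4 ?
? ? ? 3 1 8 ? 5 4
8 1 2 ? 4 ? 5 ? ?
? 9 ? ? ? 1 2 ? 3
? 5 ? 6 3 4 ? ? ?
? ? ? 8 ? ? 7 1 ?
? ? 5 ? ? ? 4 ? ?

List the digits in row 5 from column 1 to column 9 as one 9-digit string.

812749536

r4c7 = 9: row 4 has {1,3,4,5,8}; col 7 has {2,4,5,6,7}; region has {1,2,4,5} → only 9 remains.
r5c4 = 7: row 5 has {1,2,4,5,8}; col 4 has {3,6,8}; region has {1,2,3,9} → only 7 remains.
r5c9 = 6: row 5 has {1,2,4,5,7,8}; col 9 has {2,3,4,7}; region has {1,2,4,5,9} → only 6 remains.
r6c5 = 6: row 6 has {1,2,3,9}; col 5 has {1,3,4,5,8}; region has {1,2,3,7,9} → only 6 remains.
r2c5 = 9: row 2 has {2}; col 5 has {1,3,4,5,6,8}; region has {2,4,7} → only 9 remains.
r3c9 = 8: row 3 has {2,4,5,6}; col 9 has {2,3,4,6,7}; region has {1,2,4,5,6,9} → only 8 remains.
r5c6 = 9: row 5 has {1,2,4,5,6,7,8}; col 6 has {1,4,5,8}; region has {1,3,4,5,8} → only 9 remains.
r5c8 = 3: row 5 has {1,2,4,5,6,7,8,9}; col 8 has {1,4,5}; region has {1,2,4,5,6,8,9} → only 3 remains.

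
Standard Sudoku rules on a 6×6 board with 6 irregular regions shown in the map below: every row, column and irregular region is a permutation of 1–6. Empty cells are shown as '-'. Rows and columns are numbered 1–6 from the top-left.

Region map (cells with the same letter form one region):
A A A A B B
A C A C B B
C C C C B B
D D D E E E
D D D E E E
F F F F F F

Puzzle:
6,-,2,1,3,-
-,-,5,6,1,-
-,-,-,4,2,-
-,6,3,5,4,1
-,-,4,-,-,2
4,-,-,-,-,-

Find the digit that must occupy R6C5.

R1C2 = 4 (sole candidate).
R1C6 = 5 (sole candidate).
R2C1 = 3 (sole candidate).
R2C2 = 2 (sole candidate).
R2C6 = 4 (sole candidate).
R3C3 = 1 (sole candidate).
R3C6 = 6 (sole candidate).
R4C1 = 2 (sole candidate).
R5C4 = 3 (sole candidate).
R5C5 = 6 (sole candidate).
R6C3 = 6 (sole candidate).
R6C4 = 2 (sole candidate).
R6C5 = 5: row 6 has {2,4,6}; col 5 has {1,2,3,4,6}; region has {2,4,6} → only 5 remains.

5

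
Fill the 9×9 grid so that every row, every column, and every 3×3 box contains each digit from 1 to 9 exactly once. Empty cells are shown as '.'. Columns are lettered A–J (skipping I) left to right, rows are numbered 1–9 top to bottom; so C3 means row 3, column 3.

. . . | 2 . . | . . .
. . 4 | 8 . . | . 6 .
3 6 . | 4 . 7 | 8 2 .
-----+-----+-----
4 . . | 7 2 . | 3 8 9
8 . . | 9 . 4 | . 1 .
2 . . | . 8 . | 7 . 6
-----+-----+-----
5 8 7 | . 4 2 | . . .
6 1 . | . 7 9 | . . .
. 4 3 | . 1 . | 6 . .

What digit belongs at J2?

B4 = 5: row 4 has {2,3,4,7,8,9}; col 2 has {1,4,6,8}; box has {2,4,8} → only 5 remains.
C5 = 6: row 5 has {1,4,8,9}; col 3 has {3,4,7}; box has {2,4,5,8} → only 6 remains.
C8 = 2: row 8 has {1,6,7,9}; col 3 has {3,4,6,7}; box has {1,3,4,5,6,7,8} → only 2 remains.
A9 = 9: row 9 has {1,3,4,6}; col 1 has {2,3,4,5,6,8}; box has {1,2,3,4,5,6,7,8} → only 9 remains.
D9 = 5: row 9 has {1,3,4,6,9}; col 4 has {2,4,7,8,9}; box has {1,2,4,7,9} → only 5 remains.
F9 = 8: row 9 has {1,3,4,5,6,9}; col 6 has {2,4,7,9}; box has {1,2,4,5,7,9} → only 8 remains.
H9 = 7: row 9 has {1,3,4,5,6,8,9}; col 8 has {1,2,6,8}; box has {6} → only 7 remains.
J9 = 2: row 9 has {1,3,4,5,6,7,8,9}; col 9 has {6,9}; box has {6,7} → only 2 remains.
C4 = 1: row 4 has {2,3,4,5,7,8,9}; col 3 has {2,3,4,6,7}; box has {2,4,5,6,8} → only 1 remains.
F4 = 6: row 4 has {1,2,3,4,5,7,8,9}; col 6 has {2,4,7,8,9}; box has {2,4,7,8,9} → only 6 remains.
J5 = 5: row 5 has {1,4,6,8,9}; col 9 has {2,6,9}; box has {1,3,6,7,8,9} → only 5 remains.
C6 = 9: row 6 has {2,6,7,8}; col 3 has {1,2,3,4,6,7}; box has {1,2,4,5,6,8} → only 9 remains.
H6 = 4: row 6 has {2,6,7,8,9}; col 8 has {1,2,6,7,8}; box has {1,3,5,6,7,8,9} → only 4 remains.
D8 = 3: row 8 has {1,2,6,7,9}; col 4 has {2,4,5,7,8,9}; box has {1,2,4,5,7,8,9} → only 3 remains.
H8 = 5: row 8 has {1,2,3,6,7,9}; col 8 has {1,2,4,6,7,8}; box has {2,6,7} → only 5 remains.
C3 = 5: row 3 has {2,3,4,6,7,8}; col 3 has {1,2,3,4,6,7,9}; box has {3,4,6} → only 5 remains.
E3 = 9: row 3 has {2,3,4,5,6,7,8}; col 5 has {1,2,4,7,8}; box has {2,4,7,8} → only 9 remains.
J3 = 1: row 3 has {2,3,4,5,6,7,8,9}; col 9 has {2,5,6,9}; box has {2,6,8} → only 1 remains.
E5 = 3: row 5 has {1,4,5,6,8,9}; col 5 has {1,2,4,7,8,9}; box has {2,4,6,7,8,9} → only 3 remains.
G5 = 2: row 5 has {1,3,4,5,6,8,9}; col 7 has {3,6,7,8}; box has {1,3,4,5,6,7,8,9} → only 2 remains.
B6 = 3: row 6 has {2,4,6,7,8,9}; col 2 has {1,4,5,6,8}; box has {1,2,4,5,6,8,9} → only 3 remains.
D6 = 1: row 6 has {2,3,4,6,7,8,9}; col 4 has {2,3,4,5,7,8,9}; box has {2,3,4,6,7,8,9} → only 1 remains.
F6 = 5: row 6 has {1,2,3,4,6,7,8,9}; col 6 has {2,4,6,7,8,9}; box has {1,2,3,4,6,7,8,9} → only 5 remains.
D7 = 6: row 7 has {2,4,5,7,8}; col 4 has {1,2,3,4,5,7,8,9}; box has {1,2,3,4,5,7,8,9} → only 6 remains.
J7 = 3: row 7 has {2,4,5,6,7,8}; col 9 has {1,2,5,6,9}; box has {2,5,6,7} → only 3 remains.
G8 = 4: row 8 has {1,2,3,5,6,7,9}; col 7 has {2,3,6,7,8}; box has {2,3,5,6,7} → only 4 remains.
J8 = 8: row 8 has {1,2,3,4,5,6,7,9}; col 9 has {1,2,3,5,6,9}; box has {2,3,4,5,6,7} → only 8 remains.
C1 = 8: row 1 has {2}; col 3 has {1,2,3,4,5,6,7,9}; box has {3,4,5,6} → only 8 remains.
E2 = 5: row 2 has {4,6,8}; col 5 has {1,2,3,4,7,8,9}; box has {2,4,7,8,9} → only 5 remains.
G2 = 9: row 2 has {4,5,6,8}; col 7 has {2,3,4,6,7,8}; box has {1,2,6,8} → only 9 remains.
J2 = 7: row 2 has {4,5,6,8,9}; col 9 has {1,2,3,5,6,8,9}; box has {1,2,6,8,9} → only 7 remains.

7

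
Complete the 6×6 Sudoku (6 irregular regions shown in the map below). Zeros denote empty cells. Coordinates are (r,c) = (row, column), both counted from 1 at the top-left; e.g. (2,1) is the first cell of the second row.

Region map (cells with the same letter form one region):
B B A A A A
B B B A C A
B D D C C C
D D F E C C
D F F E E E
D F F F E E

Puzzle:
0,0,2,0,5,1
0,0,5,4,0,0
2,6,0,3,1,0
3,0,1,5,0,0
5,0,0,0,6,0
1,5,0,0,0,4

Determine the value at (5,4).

(1,4) = 6: row 1 has {1,2,5}; col 4 has {3,4,5}; region has {1,2,4,5} → only 6 remains.
(2,1) = 6: row 2 has {4,5}; col 1 has {1,2,3,5}; region has {2,5} → only 6 remains.
(2,5) = 2: row 2 has {4,5,6}; col 5 has {1,5,6}; region has {1,3} → only 2 remains.
(2,6) = 3: row 2 has {2,4,5,6}; col 6 has {1,4}; region has {1,2,4,5,6} → only 3 remains.
(3,3) = 4: row 3 has {1,2,3,6}; col 3 has {1,2,5}; region has {1,3,5,6} → only 4 remains.
(3,6) = 5: row 3 has {1,2,3,4,6}; col 6 has {1,3,4}; region has {1,2,3} → only 5 remains.
(4,2) = 2: row 4 has {1,3,5}; col 2 has {5,6}; region has {1,3,4,5,6} → only 2 remains.
(4,5) = 4: row 4 has {1,2,3,5}; col 5 has {1,2,5,6}; region has {1,2,3,5} → only 4 remains.
(4,6) = 6: row 4 has {1,2,3,4,5}; col 6 has {1,3,4,5}; region has {1,2,3,4,5} → only 6 remains.
(5,3) = 3: row 5 has {5,6}; col 3 has {1,2,4,5}; region has {1,5} → only 3 remains.
(5,6) = 2: row 5 has {3,5,6}; col 6 has {1,3,4,5,6}; region has {4,5,6} → only 2 remains.
(6,3) = 6: row 6 has {1,4,5}; col 3 has {1,2,3,4,5}; region has {1,3,5} → only 6 remains.
(6,4) = 2: row 6 has {1,4,5,6}; col 4 has {3,4,5,6}; region has {1,3,5,6} → only 2 remains.
(6,5) = 3: row 6 has {1,2,4,5,6}; col 5 has {1,2,4,5,6}; region has {2,4,5,6} → only 3 remains.
(1,1) = 4: row 1 has {1,2,5,6}; col 1 has {1,2,3,5,6}; region has {2,5,6} → only 4 remains.
(1,2) = 3: row 1 has {1,2,4,5,6}; col 2 has {2,5,6}; region has {2,4,5,6} → only 3 remains.
(2,2) = 1: row 2 has {2,3,4,5,6}; col 2 has {2,3,5,6}; region has {2,3,4,5,6} → only 1 remains.
(5,2) = 4: row 5 has {2,3,5,6}; col 2 has {1,2,3,5,6}; region has {1,2,3,5,6} → only 4 remains.
(5,4) = 1: row 5 has {2,3,4,5,6}; col 4 has {2,3,4,5,6}; region has {2,3,4,5,6} → only 1 remains.

1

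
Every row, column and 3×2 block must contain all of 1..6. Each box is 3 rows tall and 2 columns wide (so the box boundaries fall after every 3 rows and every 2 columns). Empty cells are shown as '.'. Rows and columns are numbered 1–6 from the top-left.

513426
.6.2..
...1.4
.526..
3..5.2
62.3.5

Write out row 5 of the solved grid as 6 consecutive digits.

341562

r2c1 = 4: row 2 has {2,6}; col 1 has {3,5,6}; box has {1,5,6} → only 4 remains.
r2c3 = 5: row 2 has {2,4,6}; col 3 has {2,3}; box has {1,2,3,4} → only 5 remains.
r3c1 = 2: row 3 has {1,4}; col 1 has {3,4,5,6}; box has {1,4,5,6} → only 2 remains.
r3c2 = 3: row 3 has {1,2,4}; col 2 has {1,2,5,6}; box has {1,2,4,5,6} → only 3 remains.
r3c3 = 6: row 3 has {1,2,3,4}; col 3 has {2,3,5}; box has {1,2,3,4,5} → only 6 remains.
r3c5 = 5: row 3 has {1,2,3,4,6}; col 5 has {2}; box has {2,4,6} → only 5 remains.
r4c1 = 1: row 4 has {2,5,6}; col 1 has {2,3,4,5,6}; box has {2,3,5,6} → only 1 remains.
r4c6 = 3: row 4 has {1,2,5,6}; col 6 has {2,4,5,6}; box has {2,5} → only 3 remains.
r5c2 = 4: row 5 has {2,3,5}; col 2 has {1,2,3,5,6}; box has {1,2,3,5,6} → only 4 remains.
r5c3 = 1: row 5 has {2,3,4,5}; col 3 has {2,3,5,6}; box has {2,3,5,6} → only 1 remains.
r5c5 = 6: row 5 has {1,2,3,4,5}; col 5 has {2,5}; box has {2,3,5} → only 6 remains.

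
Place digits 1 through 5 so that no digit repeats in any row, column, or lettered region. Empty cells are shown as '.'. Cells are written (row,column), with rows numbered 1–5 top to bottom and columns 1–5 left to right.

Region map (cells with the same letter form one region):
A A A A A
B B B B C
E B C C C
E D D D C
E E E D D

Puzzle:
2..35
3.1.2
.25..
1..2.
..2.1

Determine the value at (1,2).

1

(1,3) = 4: row 1 has {2,3,5}; col 3 has {1,2,5}; region has {2,3,5} → only 4 remains.
(3,1) = 4: row 3 has {2,5}; col 1 has {1,2,3}; region has {1,2} → only 4 remains.
(3,4) = 1: row 3 has {2,4,5}; col 4 has {2,3}; region has {2,5} → only 1 remains.
(3,5) = 3: row 3 has {1,2,4,5}; col 5 has {1,2,5}; region has {1,2,5} → only 3 remains.
(4,3) = 3: row 4 has {1,2}; col 3 has {1,2,4,5}; region has {1,2} → only 3 remains.
(4,5) = 4: row 4 has {1,2,3}; col 5 has {1,2,3,5}; region has {1,2,3,5} → only 4 remains.
(5,1) = 5: row 5 has {1,2}; col 1 has {1,2,3,4}; region has {1,2,4} → only 5 remains.
(5,2) = 3: row 5 has {1,2,5}; col 2 has {2}; region has {1,2,4,5} → only 3 remains.
(5,4) = 4: row 5 has {1,2,3,5}; col 4 has {1,2,3}; region has {1,2,3} → only 4 remains.
(1,2) = 1: row 1 has {2,3,4,5}; col 2 has {2,3}; region has {2,3,4,5} → only 1 remains.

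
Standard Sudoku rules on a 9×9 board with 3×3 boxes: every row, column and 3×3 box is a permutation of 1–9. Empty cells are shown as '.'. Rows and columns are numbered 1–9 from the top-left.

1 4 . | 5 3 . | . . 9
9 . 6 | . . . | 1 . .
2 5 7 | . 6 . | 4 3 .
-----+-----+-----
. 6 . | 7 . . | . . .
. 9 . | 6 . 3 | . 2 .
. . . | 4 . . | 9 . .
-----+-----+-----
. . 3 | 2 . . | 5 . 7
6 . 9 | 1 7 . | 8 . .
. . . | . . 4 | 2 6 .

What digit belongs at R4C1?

R1C3 = 8 (sole candidate).
R1C8 = 7 (sole candidate).
R2C2 = 3 (sole candidate).
R2C4 = 8 (sole candidate).
R2C8 = 5 (sole candidate).
R2C9 = 2 (sole candidate).
R3C4 = 9 (sole candidate).
R3C6 = 1 (sole candidate).
R3C9 = 8 (sole candidate).
R4C7 = 3 (sole candidate).
R5C7 = 7 (sole candidate).
R8C2 = 2 (sole candidate).
R8C6 = 5 (sole candidate).
R8C8 = 4 (sole candidate).
R8C9 = 3 (sole candidate).
R9C4 = 3 (sole candidate).
R9C9 = 1 (sole candidate).
R1C6 = 2 (sole candidate).
R1C7 = 6 (sole candidate).
R2C5 = 4 (sole candidate).
R2C6 = 7 (sole candidate).
R6C6 = 8 (sole candidate).
R6C8 = 1 (sole candidate).
R7C8 = 9 (sole candidate).
R9C3 = 5 (sole candidate).
R4C6 = 9 (sole candidate).
R4C8 = 8 (sole candidate).
R6C2 = 7 (sole candidate).
R6C3 = 2 (sole candidate).
R6C5 = 5 (sole candidate).
R6C9 = 6 (sole candidate).
R7C5 = 8 (sole candidate).
R7C6 = 6 (sole candidate).
R9C2 = 8 (sole candidate).
R9C5 = 9 (sole candidate).
R5C5 = 1 (sole candidate).
R6C1 = 3 (sole candidate).
R7C1 = 4 (sole candidate).
R7C2 = 1 (sole candidate).
R9C1 = 7 (sole candidate).
R4C1 = 5: row 4 has {3,6,7,8,9}; col 1 has {1,2,3,4,6,7,9}; box has {2,3,6,7,9} → only 5 remains.

5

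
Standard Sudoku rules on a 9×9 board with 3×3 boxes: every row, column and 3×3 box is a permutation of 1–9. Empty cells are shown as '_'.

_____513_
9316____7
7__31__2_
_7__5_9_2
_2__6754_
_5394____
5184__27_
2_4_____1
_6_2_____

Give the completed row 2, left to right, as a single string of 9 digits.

row 4, column 3 = 6 (sole candidate).
row 5, column 3 = 9 (sole candidate).
row 8, column 2 = 9 (sole candidate).
row 9, column 1 = 3 (sole candidate).
row 9, column 3 = 7 (sole candidate).
row 1, column 3 = 2 (sole candidate).
row 3, column 3 = 5 (sole candidate).
row 2, column 8 = 5: in row 2, 5 can only go here (every other open cell in that row sees a 5).
row 4, column 6 = 3 (hidden single in row 4).
row 4, column 1 = 4 (hidden single in row 4).
row 5, column 9 = 3 (hidden single in row 5).
row 6, column 6 = 2 (hidden single in row 6).
row 6, column 7 = 7 (hidden single in row 6).
row 2, column 5 = 2: in row 2, 2 can only go here (every other open cell in that row sees a 2).
row 7, column 5 = 3 (hidden single in row 7).
row 8, column 7 = 3 (hidden single in row 8).
row 8, column 4 = 5 (hidden single in row 8).
row 8, column 5 = 7 (hidden single in row 8).
row 1, column 4 = 7 (hidden single in row 1).
row 9, column 6 = 1 (hidden single in row 9).
row 9, column 9 = 5 (hidden single in row 9).
row 9, column 7 = 4 (hidden single in row 9).
row 2, column 7 = 8: row 2 has {1,2,3,5,6,7,9}; col 7 has {1,2,3,4,5,7,9}; box has {1,2,3,5,7} → only 8 remains.
row 3, column 7 = 6 (sole candidate).
row 2, column 6 = 4: row 2 has {1,2,3,5,6,7,8,9}; col 6 has {1,2,3,5,7}; box has {1,2,3,5,6,7} → only 4 remains.

931624857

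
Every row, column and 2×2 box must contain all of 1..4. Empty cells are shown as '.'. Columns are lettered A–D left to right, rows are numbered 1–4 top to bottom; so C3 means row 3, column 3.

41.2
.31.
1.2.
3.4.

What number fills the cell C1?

3

C1 = 3: row 1 has {1,2,4}; col 3 has {1,2,4}; box has {1,2} → only 3 remains.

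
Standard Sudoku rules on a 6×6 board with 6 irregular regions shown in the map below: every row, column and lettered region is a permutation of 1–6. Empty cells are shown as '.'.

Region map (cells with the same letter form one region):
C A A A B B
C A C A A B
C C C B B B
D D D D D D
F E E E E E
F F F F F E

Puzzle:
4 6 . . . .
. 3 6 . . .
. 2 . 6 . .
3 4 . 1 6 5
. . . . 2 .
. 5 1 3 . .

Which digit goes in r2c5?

1

r4c3 = 2: row 4 has {1,3,4,5,6}; col 3 has {1,6}; region has {1,3,4,5,6} → only 2 remains.
r5c1 = 6: row 5 has {2}; col 1 has {3,4}; region has {1,3,5} → only 6 remains.
r5c2 = 1: row 5 has {2,6}; col 2 has {2,3,4,5,6}; region has {2} → only 1 remains.
r6c1 = 2: row 6 has {1,3,5}; col 1 has {3,4,6}; region has {1,3,5,6} → only 2 remains.
r6c5 = 4: row 6 has {1,2,3,5}; col 5 has {2,6}; region has {1,2,3,5,6} → only 4 remains.
r6c6 = 6: row 6 has {1,2,3,4,5}; col 6 has {5}; region has {1,2} → only 6 remains.
r1c3 = 5: row 1 has {4,6}; col 3 has {1,2,6}; region has {3,6} → only 5 remains.
r1c4 = 2: row 1 has {4,5,6}; col 4 has {1,3,6}; region has {3,5,6} → only 2 remains.
r2c4 = 4: row 2 has {3,6}; col 4 has {1,2,3,6}; region has {2,3,5,6} → only 4 remains.
r2c5 = 1: row 2 has {3,4,6}; col 5 has {2,4,6}; region has {2,3,4,5,6} → only 1 remains.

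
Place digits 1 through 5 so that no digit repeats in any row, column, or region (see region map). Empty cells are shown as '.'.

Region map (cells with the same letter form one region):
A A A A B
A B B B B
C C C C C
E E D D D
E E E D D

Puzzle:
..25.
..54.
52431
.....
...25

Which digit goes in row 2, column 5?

2

row 1, column 5 = 3: row 1 has {2,5}; col 5 has {1,5}; region has {4,5} → only 3 remains.
row 2, column 2 = 1: row 2 has {4,5}; col 2 has {2}; region has {3,4,5} → only 1 remains.
row 2, column 5 = 2: row 2 has {1,4,5}; col 5 has {1,3,5}; region has {1,3,4,5} → only 2 remains.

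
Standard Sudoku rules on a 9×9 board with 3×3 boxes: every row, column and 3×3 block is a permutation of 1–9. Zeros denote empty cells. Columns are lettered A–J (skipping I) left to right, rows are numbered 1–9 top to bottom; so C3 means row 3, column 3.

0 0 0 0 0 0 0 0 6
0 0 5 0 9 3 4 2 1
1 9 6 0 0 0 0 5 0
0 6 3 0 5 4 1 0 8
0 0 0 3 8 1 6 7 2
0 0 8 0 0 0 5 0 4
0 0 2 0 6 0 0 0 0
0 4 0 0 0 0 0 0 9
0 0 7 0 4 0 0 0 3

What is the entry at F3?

8

C1 = 4 (sole candidate).
J3 = 7 (sole candidate).
H4 = 9 (sole candidate).
B5 = 5 (sole candidate).
C5 = 9 (sole candidate).
H6 = 3 (sole candidate).
J7 = 5 (sole candidate).
C8 = 1 (sole candidate).
B9 = 8 (sole candidate).
G9 = 2 (sole candidate).
H1 = 8 (sole candidate).
B2 = 7 (sole candidate).
E3 = 2 (sole candidate).
F3 = 8: row 3 has {1,2,5,6,7,9}; col 6 has {1,3,4}; box has {2,3,9} → only 8 remains.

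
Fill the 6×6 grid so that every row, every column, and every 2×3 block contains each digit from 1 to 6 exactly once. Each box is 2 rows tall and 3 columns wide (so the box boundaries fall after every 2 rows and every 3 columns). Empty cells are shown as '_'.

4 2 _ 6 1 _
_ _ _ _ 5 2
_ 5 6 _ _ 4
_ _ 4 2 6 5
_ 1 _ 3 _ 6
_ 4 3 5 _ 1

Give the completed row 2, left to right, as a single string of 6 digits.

361452

R1C3 = 5 (sole candidate).
R1C6 = 3 (sole candidate).
R2C3 = 1: row 2 has {2,5}; col 3 has {3,4,5,6}; box has {2,4,5} → only 1 remains.
R2C4 = 4: row 2 has {1,2,5}; col 4 has {2,3,5,6}; box has {1,2,3,5,6} → only 4 remains.
R3C4 = 1 (sole candidate).
R3C5 = 3 (sole candidate).
R4C2 = 3 (sole candidate).
R5C3 = 2 (sole candidate).
R5C5 = 4 (sole candidate).
R6C1 = 6 (sole candidate).
R6C5 = 2 (sole candidate).
R2C1 = 3: row 2 has {1,2,4,5}; col 1 has {4,6}; box has {1,2,4,5} → only 3 remains.
R2C2 = 6: row 2 has {1,2,3,4,5}; col 2 has {1,2,3,4,5}; box has {1,2,3,4,5} → only 6 remains.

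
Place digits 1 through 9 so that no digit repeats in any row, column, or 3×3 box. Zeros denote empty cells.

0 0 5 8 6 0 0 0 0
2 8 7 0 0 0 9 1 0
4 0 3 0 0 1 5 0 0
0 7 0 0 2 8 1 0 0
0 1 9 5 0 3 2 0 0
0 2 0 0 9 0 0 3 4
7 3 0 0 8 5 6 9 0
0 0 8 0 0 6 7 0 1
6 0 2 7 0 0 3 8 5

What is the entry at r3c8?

2

r1c2 = 9: row 1 has {5,6,8}; col 2 has {1,2,3,7,8}; box has {2,3,4,5,7,8} → only 9 remains.
r1c7 = 4: row 1 has {5,6,8,9}; col 7 has {1,2,3,5,6,7,9}; box has {1,5,9} → only 4 remains.
r2c6 = 4: row 2 has {1,2,7,8,9}; col 6 has {1,3,5,6,8}; box has {1,6,8} → only 4 remains.
r3c2 = 6: row 3 has {1,3,4,5}; col 2 has {1,2,3,7,8,9}; box has {2,3,4,5,7,8,9} → only 6 remains.
r3c5 = 7: row 3 has {1,3,4,5,6}; col 5 has {2,6,8,9}; box has {1,4,6,8} → only 7 remains.
r3c8 = 2: row 3 has {1,3,4,5,6,7}; col 8 has {1,3,8,9}; box has {1,4,5,9} → only 2 remains.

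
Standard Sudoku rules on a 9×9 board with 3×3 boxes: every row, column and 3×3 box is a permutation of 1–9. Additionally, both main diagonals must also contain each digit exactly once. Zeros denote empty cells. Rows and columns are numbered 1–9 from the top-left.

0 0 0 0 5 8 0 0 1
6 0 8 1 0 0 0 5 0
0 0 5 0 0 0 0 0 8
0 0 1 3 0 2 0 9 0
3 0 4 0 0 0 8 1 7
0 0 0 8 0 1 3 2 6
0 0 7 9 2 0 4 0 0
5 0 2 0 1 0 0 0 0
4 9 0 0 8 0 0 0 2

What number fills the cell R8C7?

R2C2 = 7: row 2 has {1,5,6,8}; col 2 has {9}; box has {5,6,8}; main diagonal has {1,2,3,4,5} → only 7 remains.
R4C7 = 5: row 4 has {1,2,3,9}; col 7 has {3,4,8}; box has {1,2,3,6,7,8,9} → only 5 remains.
R4C9 = 4: row 4 has {1,2,3,5,9}; col 9 has {1,2,6,7,8}; box has {1,2,3,5,6,7,8,9} → only 4 remains.
R6C2 = 5: row 6 has {1,2,3,6,8}; col 2 has {7,9}; box has {1,3,4} → only 5 remains.
R6C3 = 9: row 6 has {1,2,3,5,6,8}; col 3 has {1,2,4,5,7,8}; box has {1,3,4,5} → only 9 remains.
R1C1 = 9: row 1 has {1,5,8}; col 1 has {3,4,5,6}; box has {5,6,7,8}; main diagonal has {1,2,3,4,5,7} → only 9 remains.
R1C3 = 3: row 1 has {1,5,8,9}; col 3 has {1,2,4,5,7,8,9}; box has {5,6,7,8,9} → only 3 remains.
R5C5 = 6: row 5 has {1,3,4,7,8}; col 5 has {1,2,5,8}; box has {1,2,3,8}; main diagonal has {1,2,3,4,5,7,9}; anti-diagonal has {1,2,4,5,7,8} → only 6 remains.
R6C1 = 7: row 6 has {1,2,3,5,6,8,9}; col 1 has {3,4,5,6,9}; box has {1,3,4,5,9} → only 7 remains.
R6C5 = 4: row 6 has {1,2,3,5,6,7,8,9}; col 5 has {1,2,5,6,8}; box has {1,2,3,6,8} → only 4 remains.
R8C2 = 3: row 8 has {1,2,5}; col 2 has {5,7,9}; box has {2,4,5,7,9}; anti-diagonal has {1,2,4,5,6,7,8} → only 3 remains.
R8C8 = 8: row 8 has {1,2,3,5}; col 8 has {1,2,5,9}; box has {2,4}; main diagonal has {1,2,3,4,5,6,7,9} → only 8 remains.
R8C9 = 9: row 8 has {1,2,3,5,8}; col 9 has {1,2,4,6,7,8}; box has {2,4,8} → only 9 remains.
R9C3 = 6: row 9 has {2,4,8,9}; col 3 has {1,2,3,4,5,7,8,9}; box has {2,3,4,5,7,9} → only 6 remains.
R2C9 = 3: row 2 has {1,5,6,7,8}; col 9 has {1,2,4,6,7,8,9}; box has {1,5,8} → only 3 remains.
R3C7 = 9: row 3 has {5,8}; col 7 has {3,4,5,8}; box has {1,3,5,8}; anti-diagonal has {1,2,3,4,5,6,7,8} → only 9 remains.
R4C1 = 8: row 4 has {1,2,3,4,5,9}; col 1 has {3,4,5,6,7,9}; box has {1,3,4,5,7,9} → only 8 remains.
R4C2 = 6: row 4 has {1,2,3,4,5,8,9}; col 2 has {3,5,7,9}; box has {1,3,4,5,7,8,9} → only 6 remains.
R4C5 = 7: row 4 has {1,2,3,4,5,6,8,9}; col 5 has {1,2,4,5,6,8}; box has {1,2,3,4,6,8} → only 7 remains.
R5C2 = 2: row 5 has {1,3,4,6,7,8}; col 2 has {3,5,6,7,9}; box has {1,3,4,5,6,7,8,9} → only 2 remains.
R5C4 = 5: row 5 has {1,2,3,4,6,7,8}; col 4 has {1,3,8,9}; box has {1,2,3,4,6,7,8} → only 5 remains.
R5C6 = 9: row 5 has {1,2,3,4,5,6,7,8}; col 6 has {1,2,8}; box has {1,2,3,4,5,6,7,8} → only 9 remains.
R7C1 = 1: row 7 has {2,4,7,9}; col 1 has {3,4,5,6,7,8,9}; box has {2,3,4,5,6,7,9} → only 1 remains.
R7C2 = 8: row 7 has {1,2,4,7,9}; col 2 has {2,3,5,6,7,9}; box has {1,2,3,4,5,6,7,9} → only 8 remains.
R7C9 = 5: row 7 has {1,2,4,7,8,9}; col 9 has {1,2,3,4,6,7,8,9}; box has {2,4,8,9} → only 5 remains.
R9C4 = 7: row 9 has {2,4,6,8,9}; col 4 has {1,3,5,8,9}; box has {1,2,8,9} → only 7 remains.
R9C7 = 1: row 9 has {2,4,6,7,8,9}; col 7 has {3,4,5,8,9}; box has {2,4,5,8,9} → only 1 remains.
R9C8 = 3: row 9 has {1,2,4,6,7,8,9}; col 8 has {1,2,5,8,9}; box has {1,2,4,5,8,9} → only 3 remains.
R1C2 = 4: row 1 has {1,3,5,8,9}; col 2 has {2,3,5,6,7,8,9}; box has {3,5,6,7,8,9} → only 4 remains.
R2C5 = 9: row 2 has {1,3,5,6,7,8}; col 5 has {1,2,4,5,6,7,8}; box has {1,5,8} → only 9 remains.
R2C6 = 4: row 2 has {1,3,5,6,7,8,9}; col 6 has {1,2,8,9}; box has {1,5,8,9} → only 4 remains.
R2C7 = 2: row 2 has {1,3,4,5,6,7,8,9}; col 7 has {1,3,4,5,8,9}; box has {1,3,5,8,9} → only 2 remains.
R3C1 = 2: row 3 has {5,8,9}; col 1 has {1,3,4,5,6,7,8,9}; box has {3,4,5,6,7,8,9} → only 2 remains.
R3C2 = 1: row 3 has {2,5,8,9}; col 2 has {2,3,4,5,6,7,8,9}; box has {2,3,4,5,6,7,8,9} → only 1 remains.
R3C4 = 6: row 3 has {1,2,5,8,9}; col 4 has {1,3,5,7,8,9}; box has {1,4,5,8,9} → only 6 remains.
R3C5 = 3: row 3 has {1,2,5,6,8,9}; col 5 has {1,2,4,5,6,7,8,9}; box has {1,4,5,6,8,9} → only 3 remains.
R3C6 = 7: row 3 has {1,2,3,5,6,8,9}; col 6 has {1,2,4,8,9}; box has {1,3,4,5,6,8,9} → only 7 remains.
R3C8 = 4: row 3 has {1,2,3,5,6,7,8,9}; col 8 has {1,2,3,5,8,9}; box has {1,2,3,5,8,9} → only 4 remains.
R7C8 = 6: row 7 has {1,2,4,5,7,8,9}; col 8 has {1,2,3,4,5,8,9}; box has {1,2,3,4,5,8,9} → only 6 remains.
R8C4 = 4: row 8 has {1,2,3,5,8,9}; col 4 has {1,3,5,6,7,8,9}; box has {1,2,7,8,9} → only 4 remains.
R8C6 = 6: row 8 has {1,2,3,4,5,8,9}; col 6 has {1,2,4,7,8,9}; box has {1,2,4,7,8,9} → only 6 remains.
R8C7 = 7: row 8 has {1,2,3,4,5,6,8,9}; col 7 has {1,2,3,4,5,8,9}; box has {1,2,3,4,5,6,8,9} → only 7 remains.

7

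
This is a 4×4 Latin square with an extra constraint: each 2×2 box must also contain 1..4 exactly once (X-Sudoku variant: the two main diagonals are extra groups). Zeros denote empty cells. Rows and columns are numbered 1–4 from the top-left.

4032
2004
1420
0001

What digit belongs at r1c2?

r1c2 = 1: row 1 has {2,3,4}; col 2 has {4}; box has {2,4} → only 1 remains.

1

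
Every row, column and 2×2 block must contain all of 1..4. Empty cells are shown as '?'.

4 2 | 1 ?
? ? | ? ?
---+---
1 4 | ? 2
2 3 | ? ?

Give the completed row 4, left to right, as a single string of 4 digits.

R1C4 = 3 (sole candidate).
R2C1 = 3 (sole candidate).
R2C2 = 1 (sole candidate).
R2C4 = 4 (sole candidate).
R3C3 = 3 (sole candidate).
R4C3 = 4: row 4 has {2,3}; col 3 has {1,3}; box has {2,3} → only 4 remains.
R4C4 = 1: row 4 has {2,3,4}; col 4 has {2,3,4}; box has {2,3,4} → only 1 remains.

2341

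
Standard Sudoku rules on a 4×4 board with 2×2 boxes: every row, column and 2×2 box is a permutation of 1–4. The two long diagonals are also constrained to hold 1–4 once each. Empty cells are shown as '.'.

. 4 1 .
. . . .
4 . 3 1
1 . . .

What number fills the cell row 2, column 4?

row 1, column 1 = 2: row 1 has {1,4}; col 1 has {1,4}; box has {4}; main diagonal has {3} → only 2 remains.
row 1, column 4 = 3: row 1 has {1,2,4}; col 4 has {1}; box has {1}; anti-diagonal has {1} → only 3 remains.
row 2, column 1 = 3: row 2 has {}; col 1 has {1,2,4}; box has {2,4} → only 3 remains.
row 2, column 2 = 1: row 2 has {3}; col 2 has {4}; box has {2,3,4}; main diagonal has {2,3} → only 1 remains.
row 3, column 2 = 2: row 3 has {1,3,4}; col 2 has {1,4}; box has {1,4}; anti-diagonal has {1,3} → only 2 remains.
row 4, column 2 = 3: row 4 has {1}; col 2 has {1,2,4}; box has {1,2,4} → only 3 remains.
row 4, column 4 = 4: row 4 has {1,3}; col 4 has {1,3}; box has {1,3}; main diagonal has {1,2,3} → only 4 remains.
row 2, column 3 = 4: row 2 has {1,3}; col 3 has {1,3}; box has {1,3}; anti-diagonal has {1,2,3} → only 4 remains.
row 2, column 4 = 2: row 2 has {1,3,4}; col 4 has {1,3,4}; box has {1,3,4} → only 2 remains.

2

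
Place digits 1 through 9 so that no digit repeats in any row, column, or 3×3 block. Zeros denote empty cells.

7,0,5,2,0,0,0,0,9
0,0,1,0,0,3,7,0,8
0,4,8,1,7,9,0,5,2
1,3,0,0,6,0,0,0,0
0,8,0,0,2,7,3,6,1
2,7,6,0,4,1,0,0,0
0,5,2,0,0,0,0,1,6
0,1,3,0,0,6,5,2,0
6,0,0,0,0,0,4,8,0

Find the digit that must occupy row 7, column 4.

row 1, column 2 = 6: row 1 has {2,5,7,9}; col 2 has {1,3,4,5,7,8}; box has {1,4,5,7,8} → only 6 remains.
row 1, column 5 = 8: row 1 has {2,5,6,7,9}; col 5 has {2,4,6,7}; box has {1,2,3,7,9} → only 8 remains.
row 1, column 6 = 4: row 1 has {2,5,6,7,8,9}; col 6 has {1,3,6,7,9}; box has {1,2,3,7,8,9} → only 4 remains.
row 1, column 7 = 1: row 1 has {2,4,5,6,7,8,9}; col 7 has {3,4,5,7}; box has {2,5,7,8,9} → only 1 remains.
row 1, column 8 = 3: row 1 has {1,2,4,5,6,7,8,9}; col 8 has {1,2,5,6,8}; box has {1,2,5,7,8,9} → only 3 remains.
row 2, column 1 = 9: row 2 has {1,3,7,8}; col 1 has {1,2,6,7}; box has {1,4,5,6,7,8} → only 9 remains.
row 2, column 2 = 2: row 2 has {1,3,7,8,9}; col 2 has {1,3,4,5,6,7,8}; box has {1,4,5,6,7,8,9} → only 2 remains.
row 2, column 5 = 5: row 2 has {1,2,3,7,8,9}; col 5 has {2,4,6,7,8}; box has {1,2,3,4,7,8,9} → only 5 remains.
row 2, column 8 = 4: row 2 has {1,2,3,5,7,8,9}; col 8 has {1,2,3,5,6,8}; box has {1,2,3,5,7,8,9} → only 4 remains.
row 3, column 1 = 3: row 3 has {1,2,4,5,7,8,9}; col 1 has {1,2,6,7,9}; box has {1,2,4,5,6,7,8,9} → only 3 remains.
row 3, column 7 = 6: row 3 has {1,2,3,4,5,7,8,9}; col 7 has {1,3,4,5,7}; box has {1,2,3,4,5,7,8,9} → only 6 remains.
row 6, column 8 = 9: row 6 has {1,2,4,6,7}; col 8 has {1,2,3,4,5,6,8}; box has {1,3,6} → only 9 remains.
row 6, column 9 = 5: row 6 has {1,2,4,6,7,9}; col 9 has {1,2,6,8,9}; box has {1,3,6,9} → only 5 remains.
row 7, column 6 = 8: row 7 has {1,2,5,6}; col 6 has {1,3,4,6,7,9}; box has {6} → only 8 remains.
row 7, column 7 = 9: row 7 has {1,2,5,6,8}; col 7 has {1,3,4,5,6,7}; box has {1,2,4,5,6,8} → only 9 remains.
row 8, column 5 = 9: row 8 has {1,2,3,5,6}; col 5 has {2,4,5,6,7,8}; box has {6,8} → only 9 remains.
row 8, column 9 = 7: row 8 has {1,2,3,5,6,9}; col 9 has {1,2,5,6,8,9}; box has {1,2,4,5,6,8,9} → only 7 remains.
row 9, column 2 = 9: row 9 has {4,6,8}; col 2 has {1,2,3,4,5,6,7,8}; box has {1,2,3,5,6} → only 9 remains.
row 9, column 3 = 7: row 9 has {4,6,8,9}; col 3 has {1,2,3,5,6,8}; box has {1,2,3,5,6,9} → only 7 remains.
row 9, column 9 = 3: row 9 has {4,6,7,8,9}; col 9 has {1,2,5,6,7,8,9}; box has {1,2,4,5,6,7,8,9} → only 3 remains.
row 2, column 4 = 6: row 2 has {1,2,3,4,5,7,8,9}; col 4 has {1,2}; box has {1,2,3,4,5,7,8,9} → only 6 remains.
row 4, column 6 = 5: row 4 has {1,3,6}; col 6 has {1,3,4,6,7,8,9}; box has {1,2,4,6,7} → only 5 remains.
row 4, column 8 = 7: row 4 has {1,3,5,6}; col 8 has {1,2,3,4,5,6,8,9}; box has {1,3,5,6,9} → only 7 remains.
row 4, column 9 = 4: row 4 has {1,3,5,6,7}; col 9 has {1,2,3,5,6,7,8,9}; box has {1,3,5,6,7,9} → only 4 remains.
row 5, column 4 = 9: row 5 has {1,2,3,6,7,8}; col 4 has {1,2,6}; box has {1,2,4,5,6,7} → only 9 remains.
row 6, column 7 = 8: row 6 has {1,2,4,5,6,7,9}; col 7 has {1,3,4,5,6,7,9}; box has {1,3,4,5,6,7,9} → only 8 remains.
row 7, column 1 = 4: row 7 has {1,2,5,6,8,9}; col 1 has {1,2,3,6,7,9}; box has {1,2,3,5,6,7,9} → only 4 remains.
row 7, column 5 = 3: row 7 has {1,2,4,5,6,8,9}; col 5 has {2,4,5,6,7,8,9}; box has {6,8,9} → only 3 remains.
row 8, column 1 = 8: row 8 has {1,2,3,5,6,7,9}; col 1 has {1,2,3,4,6,7,9}; box has {1,2,3,4,5,6,7,9} → only 8 remains.
row 8, column 4 = 4: row 8 has {1,2,3,5,6,7,8,9}; col 4 has {1,2,6,9}; box has {3,6,8,9} → only 4 remains.
row 9, column 4 = 5: row 9 has {3,4,6,7,8,9}; col 4 has {1,2,4,6,9}; box has {3,4,6,8,9} → only 5 remains.
row 9, column 5 = 1: row 9 has {3,4,5,6,7,8,9}; col 5 has {2,3,4,5,6,7,8,9}; box has {3,4,5,6,8,9} → only 1 remains.
row 9, column 6 = 2: row 9 has {1,3,4,5,6,7,8,9}; col 6 has {1,3,4,5,6,7,8,9}; box has {1,3,4,5,6,8,9} → only 2 remains.
row 4, column 3 = 9: row 4 has {1,3,4,5,6,7}; col 3 has {1,2,3,5,6,7,8}; box has {1,2,3,6,7,8} → only 9 remains.
row 4, column 4 = 8: row 4 has {1,3,4,5,6,7,9}; col 4 has {1,2,4,5,6,9}; box has {1,2,4,5,6,7,9} → only 8 remains.
row 4, column 7 = 2: row 4 has {1,3,4,5,6,7,8,9}; col 7 has {1,3,4,5,6,7,8,9}; box has {1,3,4,5,6,7,8,9} → only 2 remains.
row 5, column 1 = 5: row 5 has {1,2,3,6,7,8,9}; col 1 has {1,2,3,4,6,7,8,9}; box has {1,2,3,6,7,8,9} → only 5 remains.
row 5, column 3 = 4: row 5 has {1,2,3,5,6,7,8,9}; col 3 has {1,2,3,5,6,7,8,9}; box has {1,2,3,5,6,7,8,9} → only 4 remains.
row 6, column 4 = 3: row 6 has {1,2,4,5,6,7,8,9}; col 4 has {1,2,4,5,6,8,9}; box has {1,2,4,5,6,7,8,9} → only 3 remains.
row 7, column 4 = 7: row 7 has {1,2,3,4,5,6,8,9}; col 4 has {1,2,3,4,5,6,8,9}; box has {1,2,3,4,5,6,8,9} → only 7 remains.

7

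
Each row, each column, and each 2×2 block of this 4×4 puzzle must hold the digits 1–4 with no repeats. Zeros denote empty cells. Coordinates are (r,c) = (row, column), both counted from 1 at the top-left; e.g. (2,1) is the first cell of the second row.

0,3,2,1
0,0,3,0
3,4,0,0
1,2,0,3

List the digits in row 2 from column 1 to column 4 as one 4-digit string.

2134

(1,1) = 4 (sole candidate).
(2,1) = 2: row 2 has {3}; col 1 has {1,3,4}; box has {3,4} → only 2 remains.
(2,2) = 1: row 2 has {2,3}; col 2 has {2,3,4}; box has {2,3,4} → only 1 remains.
(2,4) = 4: row 2 has {1,2,3}; col 4 has {1,3}; box has {1,2,3} → only 4 remains.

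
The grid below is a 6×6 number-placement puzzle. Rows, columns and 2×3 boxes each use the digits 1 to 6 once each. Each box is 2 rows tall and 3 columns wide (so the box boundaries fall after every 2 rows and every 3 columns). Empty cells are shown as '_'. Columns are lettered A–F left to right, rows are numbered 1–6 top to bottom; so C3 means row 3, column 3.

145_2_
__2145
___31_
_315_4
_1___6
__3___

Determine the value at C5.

D1 = 6: row 1 has {1,2,4,5}; col 4 has {1,3,5}; box has {1,2,4,5} → only 6 remains.
F1 = 3: row 1 has {1,2,4,5,6}; col 6 has {4,5,6}; box has {1,2,4,5,6} → only 3 remains.
B2 = 6: row 2 has {1,2,4,5}; col 2 has {1,3,4}; box has {1,2,4,5} → only 6 remains.
F3 = 2: row 3 has {1,3}; col 6 has {3,4,5,6}; box has {1,3,4,5} → only 2 remains.
E4 = 6: row 4 has {1,3,4,5}; col 5 has {1,2,4}; box has {1,2,3,4,5} → only 6 remains.
C5 = 4: row 5 has {1,6}; col 3 has {1,2,3,5}; box has {1,3} → only 4 remains.

4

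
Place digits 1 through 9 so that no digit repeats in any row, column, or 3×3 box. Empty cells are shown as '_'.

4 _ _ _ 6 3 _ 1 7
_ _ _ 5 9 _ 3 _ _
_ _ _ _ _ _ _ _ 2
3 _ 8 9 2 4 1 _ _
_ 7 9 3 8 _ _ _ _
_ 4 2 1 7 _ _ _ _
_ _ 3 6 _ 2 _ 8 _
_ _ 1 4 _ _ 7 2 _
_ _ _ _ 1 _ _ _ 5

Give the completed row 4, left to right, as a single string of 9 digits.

358924176

r1c3 = 5 (sole candidate).
r3c5 = 4 (sole candidate).
r4c9 = 6: row 4 has {1,2,3,4,8,9}; col 9 has {2,5,7}; box has {1} → only 6 remains.
r5c9 = 4 (sole candidate).
r7c5 = 5 (sole candidate).
r8c5 = 3 (sole candidate).
r8c9 = 9 (sole candidate).
r2c9 = 8 (sole candidate).
r4c2 = 5: row 4 has {1,2,3,4,6,8,9}; col 2 has {4,7}; box has {2,3,4,7,8,9} → only 5 remains.
r4c8 = 7: row 4 has {1,2,3,4,5,6,8,9}; col 8 has {1,2,8}; box has {1,4,6} → only 7 remains.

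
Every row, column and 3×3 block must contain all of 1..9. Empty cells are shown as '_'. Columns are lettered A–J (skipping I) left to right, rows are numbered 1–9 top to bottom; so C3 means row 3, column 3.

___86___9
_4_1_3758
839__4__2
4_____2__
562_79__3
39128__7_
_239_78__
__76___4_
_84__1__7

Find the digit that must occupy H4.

C1 = 5 (sole candidate).
F1 = 2 (sole candidate).
C2 = 6 (sole candidate).
E2 = 9 (sole candidate).
E3 = 5 (sole candidate).
B4 = 7 (sole candidate).
C4 = 8 (sole candidate).
D5 = 4 (sole candidate).
G5 = 1 (sole candidate).
H5 = 8 (sole candidate).
E7 = 4 (sole candidate).
B1 = 1 (sole candidate).
H1 = 3 (sole candidate).
A2 = 2 (sole candidate).
D3 = 7 (sole candidate).
G3 = 6 (sole candidate).
H3 = 1 (sole candidate).
H7 = 6 (sole candidate).
B8 = 5 (sole candidate).
F8 = 8 (sole candidate).
J8 = 1 (sole candidate).
A1 = 7 (sole candidate).
G1 = 4 (sole candidate).
H4 = 9: row 4 has {2,4,7,8}; col 8 has {1,3,4,5,6,7,8}; box has {1,2,3,7,8} → only 9 remains.

9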